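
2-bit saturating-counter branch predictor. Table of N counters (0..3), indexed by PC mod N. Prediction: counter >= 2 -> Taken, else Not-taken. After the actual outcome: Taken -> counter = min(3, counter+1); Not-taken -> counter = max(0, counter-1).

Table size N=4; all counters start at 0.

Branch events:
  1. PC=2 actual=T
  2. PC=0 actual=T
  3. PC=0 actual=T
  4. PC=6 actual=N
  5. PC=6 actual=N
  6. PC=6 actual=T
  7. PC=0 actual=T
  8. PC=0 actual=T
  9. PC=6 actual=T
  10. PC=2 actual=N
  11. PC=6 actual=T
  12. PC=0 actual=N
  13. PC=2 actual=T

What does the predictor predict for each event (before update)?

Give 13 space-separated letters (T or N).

Ev 1: PC=2 idx=2 pred=N actual=T -> ctr[2]=1
Ev 2: PC=0 idx=0 pred=N actual=T -> ctr[0]=1
Ev 3: PC=0 idx=0 pred=N actual=T -> ctr[0]=2
Ev 4: PC=6 idx=2 pred=N actual=N -> ctr[2]=0
Ev 5: PC=6 idx=2 pred=N actual=N -> ctr[2]=0
Ev 6: PC=6 idx=2 pred=N actual=T -> ctr[2]=1
Ev 7: PC=0 idx=0 pred=T actual=T -> ctr[0]=3
Ev 8: PC=0 idx=0 pred=T actual=T -> ctr[0]=3
Ev 9: PC=6 idx=2 pred=N actual=T -> ctr[2]=2
Ev 10: PC=2 idx=2 pred=T actual=N -> ctr[2]=1
Ev 11: PC=6 idx=2 pred=N actual=T -> ctr[2]=2
Ev 12: PC=0 idx=0 pred=T actual=N -> ctr[0]=2
Ev 13: PC=2 idx=2 pred=T actual=T -> ctr[2]=3

Answer: N N N N N N T T N T N T T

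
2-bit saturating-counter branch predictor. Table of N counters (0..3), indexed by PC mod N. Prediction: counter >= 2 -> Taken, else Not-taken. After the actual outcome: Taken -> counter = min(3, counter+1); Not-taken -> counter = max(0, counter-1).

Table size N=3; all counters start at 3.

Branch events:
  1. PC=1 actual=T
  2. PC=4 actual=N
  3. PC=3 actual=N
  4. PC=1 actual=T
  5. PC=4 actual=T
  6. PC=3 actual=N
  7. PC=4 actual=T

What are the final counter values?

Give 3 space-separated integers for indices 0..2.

Ev 1: PC=1 idx=1 pred=T actual=T -> ctr[1]=3
Ev 2: PC=4 idx=1 pred=T actual=N -> ctr[1]=2
Ev 3: PC=3 idx=0 pred=T actual=N -> ctr[0]=2
Ev 4: PC=1 idx=1 pred=T actual=T -> ctr[1]=3
Ev 5: PC=4 idx=1 pred=T actual=T -> ctr[1]=3
Ev 6: PC=3 idx=0 pred=T actual=N -> ctr[0]=1
Ev 7: PC=4 idx=1 pred=T actual=T -> ctr[1]=3

Answer: 1 3 3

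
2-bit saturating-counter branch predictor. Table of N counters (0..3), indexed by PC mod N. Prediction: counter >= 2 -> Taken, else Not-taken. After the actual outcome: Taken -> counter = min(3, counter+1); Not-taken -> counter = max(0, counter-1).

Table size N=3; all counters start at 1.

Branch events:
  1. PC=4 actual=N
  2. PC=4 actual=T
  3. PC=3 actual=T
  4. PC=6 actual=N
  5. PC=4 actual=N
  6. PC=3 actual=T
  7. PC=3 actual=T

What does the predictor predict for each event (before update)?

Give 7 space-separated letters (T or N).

Ev 1: PC=4 idx=1 pred=N actual=N -> ctr[1]=0
Ev 2: PC=4 idx=1 pred=N actual=T -> ctr[1]=1
Ev 3: PC=3 idx=0 pred=N actual=T -> ctr[0]=2
Ev 4: PC=6 idx=0 pred=T actual=N -> ctr[0]=1
Ev 5: PC=4 idx=1 pred=N actual=N -> ctr[1]=0
Ev 6: PC=3 idx=0 pred=N actual=T -> ctr[0]=2
Ev 7: PC=3 idx=0 pred=T actual=T -> ctr[0]=3

Answer: N N N T N N T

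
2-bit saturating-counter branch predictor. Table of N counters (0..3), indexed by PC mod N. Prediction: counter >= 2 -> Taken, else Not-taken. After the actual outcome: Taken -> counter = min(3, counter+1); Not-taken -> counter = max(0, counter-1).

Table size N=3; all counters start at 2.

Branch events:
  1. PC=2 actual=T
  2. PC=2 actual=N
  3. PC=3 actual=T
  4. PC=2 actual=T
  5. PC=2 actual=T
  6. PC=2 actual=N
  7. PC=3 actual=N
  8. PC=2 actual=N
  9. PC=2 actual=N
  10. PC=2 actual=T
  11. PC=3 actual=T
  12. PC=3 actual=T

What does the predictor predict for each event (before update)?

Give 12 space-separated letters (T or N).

Answer: T T T T T T T T N N T T

Derivation:
Ev 1: PC=2 idx=2 pred=T actual=T -> ctr[2]=3
Ev 2: PC=2 idx=2 pred=T actual=N -> ctr[2]=2
Ev 3: PC=3 idx=0 pred=T actual=T -> ctr[0]=3
Ev 4: PC=2 idx=2 pred=T actual=T -> ctr[2]=3
Ev 5: PC=2 idx=2 pred=T actual=T -> ctr[2]=3
Ev 6: PC=2 idx=2 pred=T actual=N -> ctr[2]=2
Ev 7: PC=3 idx=0 pred=T actual=N -> ctr[0]=2
Ev 8: PC=2 idx=2 pred=T actual=N -> ctr[2]=1
Ev 9: PC=2 idx=2 pred=N actual=N -> ctr[2]=0
Ev 10: PC=2 idx=2 pred=N actual=T -> ctr[2]=1
Ev 11: PC=3 idx=0 pred=T actual=T -> ctr[0]=3
Ev 12: PC=3 idx=0 pred=T actual=T -> ctr[0]=3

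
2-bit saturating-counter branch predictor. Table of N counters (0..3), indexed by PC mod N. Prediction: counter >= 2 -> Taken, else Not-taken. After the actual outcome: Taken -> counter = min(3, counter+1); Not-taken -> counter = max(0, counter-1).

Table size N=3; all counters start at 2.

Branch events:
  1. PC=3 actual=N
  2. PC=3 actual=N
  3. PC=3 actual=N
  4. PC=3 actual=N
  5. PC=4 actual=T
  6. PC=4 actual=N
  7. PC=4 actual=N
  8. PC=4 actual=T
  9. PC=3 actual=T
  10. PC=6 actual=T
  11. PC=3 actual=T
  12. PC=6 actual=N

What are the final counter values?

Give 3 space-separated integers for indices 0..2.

Ev 1: PC=3 idx=0 pred=T actual=N -> ctr[0]=1
Ev 2: PC=3 idx=0 pred=N actual=N -> ctr[0]=0
Ev 3: PC=3 idx=0 pred=N actual=N -> ctr[0]=0
Ev 4: PC=3 idx=0 pred=N actual=N -> ctr[0]=0
Ev 5: PC=4 idx=1 pred=T actual=T -> ctr[1]=3
Ev 6: PC=4 idx=1 pred=T actual=N -> ctr[1]=2
Ev 7: PC=4 idx=1 pred=T actual=N -> ctr[1]=1
Ev 8: PC=4 idx=1 pred=N actual=T -> ctr[1]=2
Ev 9: PC=3 idx=0 pred=N actual=T -> ctr[0]=1
Ev 10: PC=6 idx=0 pred=N actual=T -> ctr[0]=2
Ev 11: PC=3 idx=0 pred=T actual=T -> ctr[0]=3
Ev 12: PC=6 idx=0 pred=T actual=N -> ctr[0]=2

Answer: 2 2 2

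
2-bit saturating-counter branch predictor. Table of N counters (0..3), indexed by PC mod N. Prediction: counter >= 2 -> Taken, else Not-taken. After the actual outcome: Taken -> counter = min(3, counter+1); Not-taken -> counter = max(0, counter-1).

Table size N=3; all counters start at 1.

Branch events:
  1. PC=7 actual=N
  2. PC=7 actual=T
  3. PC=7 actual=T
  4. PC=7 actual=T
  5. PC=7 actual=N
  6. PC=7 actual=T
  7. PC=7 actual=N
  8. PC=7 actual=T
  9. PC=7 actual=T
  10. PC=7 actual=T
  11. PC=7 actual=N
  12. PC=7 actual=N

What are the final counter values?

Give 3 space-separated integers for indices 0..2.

Answer: 1 1 1

Derivation:
Ev 1: PC=7 idx=1 pred=N actual=N -> ctr[1]=0
Ev 2: PC=7 idx=1 pred=N actual=T -> ctr[1]=1
Ev 3: PC=7 idx=1 pred=N actual=T -> ctr[1]=2
Ev 4: PC=7 idx=1 pred=T actual=T -> ctr[1]=3
Ev 5: PC=7 idx=1 pred=T actual=N -> ctr[1]=2
Ev 6: PC=7 idx=1 pred=T actual=T -> ctr[1]=3
Ev 7: PC=7 idx=1 pred=T actual=N -> ctr[1]=2
Ev 8: PC=7 idx=1 pred=T actual=T -> ctr[1]=3
Ev 9: PC=7 idx=1 pred=T actual=T -> ctr[1]=3
Ev 10: PC=7 idx=1 pred=T actual=T -> ctr[1]=3
Ev 11: PC=7 idx=1 pred=T actual=N -> ctr[1]=2
Ev 12: PC=7 idx=1 pred=T actual=N -> ctr[1]=1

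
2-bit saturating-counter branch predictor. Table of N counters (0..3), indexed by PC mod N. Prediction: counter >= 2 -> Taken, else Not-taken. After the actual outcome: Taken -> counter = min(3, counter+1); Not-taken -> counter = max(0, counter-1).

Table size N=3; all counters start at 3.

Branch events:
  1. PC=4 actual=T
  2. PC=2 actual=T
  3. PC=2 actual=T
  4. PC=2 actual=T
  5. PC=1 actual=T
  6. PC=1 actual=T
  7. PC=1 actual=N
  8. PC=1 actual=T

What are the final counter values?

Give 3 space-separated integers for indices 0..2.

Answer: 3 3 3

Derivation:
Ev 1: PC=4 idx=1 pred=T actual=T -> ctr[1]=3
Ev 2: PC=2 idx=2 pred=T actual=T -> ctr[2]=3
Ev 3: PC=2 idx=2 pred=T actual=T -> ctr[2]=3
Ev 4: PC=2 idx=2 pred=T actual=T -> ctr[2]=3
Ev 5: PC=1 idx=1 pred=T actual=T -> ctr[1]=3
Ev 6: PC=1 idx=1 pred=T actual=T -> ctr[1]=3
Ev 7: PC=1 idx=1 pred=T actual=N -> ctr[1]=2
Ev 8: PC=1 idx=1 pred=T actual=T -> ctr[1]=3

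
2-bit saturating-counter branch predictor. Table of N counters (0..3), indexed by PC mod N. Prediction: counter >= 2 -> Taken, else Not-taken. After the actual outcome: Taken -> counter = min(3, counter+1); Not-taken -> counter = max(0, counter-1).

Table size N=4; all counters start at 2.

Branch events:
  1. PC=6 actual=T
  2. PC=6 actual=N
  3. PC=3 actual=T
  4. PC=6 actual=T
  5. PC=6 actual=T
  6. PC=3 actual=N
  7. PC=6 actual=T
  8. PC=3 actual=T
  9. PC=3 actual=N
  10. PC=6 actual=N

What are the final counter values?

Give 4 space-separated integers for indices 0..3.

Ev 1: PC=6 idx=2 pred=T actual=T -> ctr[2]=3
Ev 2: PC=6 idx=2 pred=T actual=N -> ctr[2]=2
Ev 3: PC=3 idx=3 pred=T actual=T -> ctr[3]=3
Ev 4: PC=6 idx=2 pred=T actual=T -> ctr[2]=3
Ev 5: PC=6 idx=2 pred=T actual=T -> ctr[2]=3
Ev 6: PC=3 idx=3 pred=T actual=N -> ctr[3]=2
Ev 7: PC=6 idx=2 pred=T actual=T -> ctr[2]=3
Ev 8: PC=3 idx=3 pred=T actual=T -> ctr[3]=3
Ev 9: PC=3 idx=3 pred=T actual=N -> ctr[3]=2
Ev 10: PC=6 idx=2 pred=T actual=N -> ctr[2]=2

Answer: 2 2 2 2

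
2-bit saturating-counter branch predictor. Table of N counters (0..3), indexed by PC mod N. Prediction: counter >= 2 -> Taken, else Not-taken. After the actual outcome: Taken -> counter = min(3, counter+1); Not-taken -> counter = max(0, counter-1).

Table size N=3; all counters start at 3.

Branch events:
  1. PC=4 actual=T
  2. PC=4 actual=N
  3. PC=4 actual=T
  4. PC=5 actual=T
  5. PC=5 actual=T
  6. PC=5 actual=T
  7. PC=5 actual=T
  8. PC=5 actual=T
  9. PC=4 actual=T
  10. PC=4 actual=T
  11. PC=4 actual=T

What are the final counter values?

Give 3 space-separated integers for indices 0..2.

Answer: 3 3 3

Derivation:
Ev 1: PC=4 idx=1 pred=T actual=T -> ctr[1]=3
Ev 2: PC=4 idx=1 pred=T actual=N -> ctr[1]=2
Ev 3: PC=4 idx=1 pred=T actual=T -> ctr[1]=3
Ev 4: PC=5 idx=2 pred=T actual=T -> ctr[2]=3
Ev 5: PC=5 idx=2 pred=T actual=T -> ctr[2]=3
Ev 6: PC=5 idx=2 pred=T actual=T -> ctr[2]=3
Ev 7: PC=5 idx=2 pred=T actual=T -> ctr[2]=3
Ev 8: PC=5 idx=2 pred=T actual=T -> ctr[2]=3
Ev 9: PC=4 idx=1 pred=T actual=T -> ctr[1]=3
Ev 10: PC=4 idx=1 pred=T actual=T -> ctr[1]=3
Ev 11: PC=4 idx=1 pred=T actual=T -> ctr[1]=3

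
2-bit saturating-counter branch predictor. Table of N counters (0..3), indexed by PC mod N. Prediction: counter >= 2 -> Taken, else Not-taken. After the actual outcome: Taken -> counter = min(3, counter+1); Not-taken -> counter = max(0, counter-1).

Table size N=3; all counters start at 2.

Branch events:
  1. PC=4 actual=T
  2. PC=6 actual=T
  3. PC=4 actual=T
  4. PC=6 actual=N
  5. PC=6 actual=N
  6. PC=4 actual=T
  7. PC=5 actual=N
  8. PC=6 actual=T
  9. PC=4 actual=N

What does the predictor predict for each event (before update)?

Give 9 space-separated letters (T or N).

Answer: T T T T T T T N T

Derivation:
Ev 1: PC=4 idx=1 pred=T actual=T -> ctr[1]=3
Ev 2: PC=6 idx=0 pred=T actual=T -> ctr[0]=3
Ev 3: PC=4 idx=1 pred=T actual=T -> ctr[1]=3
Ev 4: PC=6 idx=0 pred=T actual=N -> ctr[0]=2
Ev 5: PC=6 idx=0 pred=T actual=N -> ctr[0]=1
Ev 6: PC=4 idx=1 pred=T actual=T -> ctr[1]=3
Ev 7: PC=5 idx=2 pred=T actual=N -> ctr[2]=1
Ev 8: PC=6 idx=0 pred=N actual=T -> ctr[0]=2
Ev 9: PC=4 idx=1 pred=T actual=N -> ctr[1]=2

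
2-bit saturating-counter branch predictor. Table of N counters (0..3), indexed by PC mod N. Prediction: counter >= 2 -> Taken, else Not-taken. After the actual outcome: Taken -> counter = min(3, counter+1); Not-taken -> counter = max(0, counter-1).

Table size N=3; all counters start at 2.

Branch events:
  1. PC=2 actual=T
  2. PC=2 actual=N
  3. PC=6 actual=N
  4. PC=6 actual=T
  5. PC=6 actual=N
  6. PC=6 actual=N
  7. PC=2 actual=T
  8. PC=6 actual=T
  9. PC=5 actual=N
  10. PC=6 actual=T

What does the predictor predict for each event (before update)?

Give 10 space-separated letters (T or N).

Ev 1: PC=2 idx=2 pred=T actual=T -> ctr[2]=3
Ev 2: PC=2 idx=2 pred=T actual=N -> ctr[2]=2
Ev 3: PC=6 idx=0 pred=T actual=N -> ctr[0]=1
Ev 4: PC=6 idx=0 pred=N actual=T -> ctr[0]=2
Ev 5: PC=6 idx=0 pred=T actual=N -> ctr[0]=1
Ev 6: PC=6 idx=0 pred=N actual=N -> ctr[0]=0
Ev 7: PC=2 idx=2 pred=T actual=T -> ctr[2]=3
Ev 8: PC=6 idx=0 pred=N actual=T -> ctr[0]=1
Ev 9: PC=5 idx=2 pred=T actual=N -> ctr[2]=2
Ev 10: PC=6 idx=0 pred=N actual=T -> ctr[0]=2

Answer: T T T N T N T N T N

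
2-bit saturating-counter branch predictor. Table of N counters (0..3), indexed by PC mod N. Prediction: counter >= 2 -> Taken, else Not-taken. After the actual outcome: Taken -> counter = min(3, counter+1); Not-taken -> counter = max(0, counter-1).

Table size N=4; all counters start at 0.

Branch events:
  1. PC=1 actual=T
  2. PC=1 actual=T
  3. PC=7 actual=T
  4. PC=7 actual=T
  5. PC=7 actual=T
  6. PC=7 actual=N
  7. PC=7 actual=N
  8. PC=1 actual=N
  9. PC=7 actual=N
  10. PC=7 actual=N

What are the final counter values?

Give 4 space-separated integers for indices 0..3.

Answer: 0 1 0 0

Derivation:
Ev 1: PC=1 idx=1 pred=N actual=T -> ctr[1]=1
Ev 2: PC=1 idx=1 pred=N actual=T -> ctr[1]=2
Ev 3: PC=7 idx=3 pred=N actual=T -> ctr[3]=1
Ev 4: PC=7 idx=3 pred=N actual=T -> ctr[3]=2
Ev 5: PC=7 idx=3 pred=T actual=T -> ctr[3]=3
Ev 6: PC=7 idx=3 pred=T actual=N -> ctr[3]=2
Ev 7: PC=7 idx=3 pred=T actual=N -> ctr[3]=1
Ev 8: PC=1 idx=1 pred=T actual=N -> ctr[1]=1
Ev 9: PC=7 idx=3 pred=N actual=N -> ctr[3]=0
Ev 10: PC=7 idx=3 pred=N actual=N -> ctr[3]=0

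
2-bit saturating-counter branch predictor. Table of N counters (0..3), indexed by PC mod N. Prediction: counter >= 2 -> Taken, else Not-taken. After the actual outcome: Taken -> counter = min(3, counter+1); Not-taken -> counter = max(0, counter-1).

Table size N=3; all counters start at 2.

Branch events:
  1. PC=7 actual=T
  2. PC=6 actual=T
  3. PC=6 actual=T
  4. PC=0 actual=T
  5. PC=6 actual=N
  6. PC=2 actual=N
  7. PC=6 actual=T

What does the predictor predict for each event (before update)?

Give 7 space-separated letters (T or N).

Answer: T T T T T T T

Derivation:
Ev 1: PC=7 idx=1 pred=T actual=T -> ctr[1]=3
Ev 2: PC=6 idx=0 pred=T actual=T -> ctr[0]=3
Ev 3: PC=6 idx=0 pred=T actual=T -> ctr[0]=3
Ev 4: PC=0 idx=0 pred=T actual=T -> ctr[0]=3
Ev 5: PC=6 idx=0 pred=T actual=N -> ctr[0]=2
Ev 6: PC=2 idx=2 pred=T actual=N -> ctr[2]=1
Ev 7: PC=6 idx=0 pred=T actual=T -> ctr[0]=3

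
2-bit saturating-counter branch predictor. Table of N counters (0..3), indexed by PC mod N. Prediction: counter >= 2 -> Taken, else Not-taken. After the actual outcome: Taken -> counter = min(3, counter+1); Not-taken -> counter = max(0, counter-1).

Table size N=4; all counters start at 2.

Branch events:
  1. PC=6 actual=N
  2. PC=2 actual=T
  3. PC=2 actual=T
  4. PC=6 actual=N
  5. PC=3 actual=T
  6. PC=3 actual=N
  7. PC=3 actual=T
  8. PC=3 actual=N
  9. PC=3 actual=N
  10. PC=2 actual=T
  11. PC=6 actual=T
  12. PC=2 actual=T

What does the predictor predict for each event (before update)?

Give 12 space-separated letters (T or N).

Answer: T N T T T T T T T T T T

Derivation:
Ev 1: PC=6 idx=2 pred=T actual=N -> ctr[2]=1
Ev 2: PC=2 idx=2 pred=N actual=T -> ctr[2]=2
Ev 3: PC=2 idx=2 pred=T actual=T -> ctr[2]=3
Ev 4: PC=6 idx=2 pred=T actual=N -> ctr[2]=2
Ev 5: PC=3 idx=3 pred=T actual=T -> ctr[3]=3
Ev 6: PC=3 idx=3 pred=T actual=N -> ctr[3]=2
Ev 7: PC=3 idx=3 pred=T actual=T -> ctr[3]=3
Ev 8: PC=3 idx=3 pred=T actual=N -> ctr[3]=2
Ev 9: PC=3 idx=3 pred=T actual=N -> ctr[3]=1
Ev 10: PC=2 idx=2 pred=T actual=T -> ctr[2]=3
Ev 11: PC=6 idx=2 pred=T actual=T -> ctr[2]=3
Ev 12: PC=2 idx=2 pred=T actual=T -> ctr[2]=3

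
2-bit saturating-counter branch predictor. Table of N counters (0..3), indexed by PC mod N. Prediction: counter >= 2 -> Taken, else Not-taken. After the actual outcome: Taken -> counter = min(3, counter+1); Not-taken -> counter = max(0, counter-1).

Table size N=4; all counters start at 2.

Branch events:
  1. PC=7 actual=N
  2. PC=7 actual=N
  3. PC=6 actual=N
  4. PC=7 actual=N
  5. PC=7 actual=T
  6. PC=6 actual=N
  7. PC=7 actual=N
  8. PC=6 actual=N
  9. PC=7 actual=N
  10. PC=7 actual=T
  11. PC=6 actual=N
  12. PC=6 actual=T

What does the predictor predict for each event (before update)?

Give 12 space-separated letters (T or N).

Answer: T N T N N N N N N N N N

Derivation:
Ev 1: PC=7 idx=3 pred=T actual=N -> ctr[3]=1
Ev 2: PC=7 idx=3 pred=N actual=N -> ctr[3]=0
Ev 3: PC=6 idx=2 pred=T actual=N -> ctr[2]=1
Ev 4: PC=7 idx=3 pred=N actual=N -> ctr[3]=0
Ev 5: PC=7 idx=3 pred=N actual=T -> ctr[3]=1
Ev 6: PC=6 idx=2 pred=N actual=N -> ctr[2]=0
Ev 7: PC=7 idx=3 pred=N actual=N -> ctr[3]=0
Ev 8: PC=6 idx=2 pred=N actual=N -> ctr[2]=0
Ev 9: PC=7 idx=3 pred=N actual=N -> ctr[3]=0
Ev 10: PC=7 idx=3 pred=N actual=T -> ctr[3]=1
Ev 11: PC=6 idx=2 pred=N actual=N -> ctr[2]=0
Ev 12: PC=6 idx=2 pred=N actual=T -> ctr[2]=1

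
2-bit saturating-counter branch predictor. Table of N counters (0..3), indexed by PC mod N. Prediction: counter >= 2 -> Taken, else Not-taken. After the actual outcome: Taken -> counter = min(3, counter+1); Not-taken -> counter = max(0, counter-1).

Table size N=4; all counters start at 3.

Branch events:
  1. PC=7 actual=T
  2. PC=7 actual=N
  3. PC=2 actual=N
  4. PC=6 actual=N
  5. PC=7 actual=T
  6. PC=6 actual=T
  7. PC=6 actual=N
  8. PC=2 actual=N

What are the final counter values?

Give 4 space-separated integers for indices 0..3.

Ev 1: PC=7 idx=3 pred=T actual=T -> ctr[3]=3
Ev 2: PC=7 idx=3 pred=T actual=N -> ctr[3]=2
Ev 3: PC=2 idx=2 pred=T actual=N -> ctr[2]=2
Ev 4: PC=6 idx=2 pred=T actual=N -> ctr[2]=1
Ev 5: PC=7 idx=3 pred=T actual=T -> ctr[3]=3
Ev 6: PC=6 idx=2 pred=N actual=T -> ctr[2]=2
Ev 7: PC=6 idx=2 pred=T actual=N -> ctr[2]=1
Ev 8: PC=2 idx=2 pred=N actual=N -> ctr[2]=0

Answer: 3 3 0 3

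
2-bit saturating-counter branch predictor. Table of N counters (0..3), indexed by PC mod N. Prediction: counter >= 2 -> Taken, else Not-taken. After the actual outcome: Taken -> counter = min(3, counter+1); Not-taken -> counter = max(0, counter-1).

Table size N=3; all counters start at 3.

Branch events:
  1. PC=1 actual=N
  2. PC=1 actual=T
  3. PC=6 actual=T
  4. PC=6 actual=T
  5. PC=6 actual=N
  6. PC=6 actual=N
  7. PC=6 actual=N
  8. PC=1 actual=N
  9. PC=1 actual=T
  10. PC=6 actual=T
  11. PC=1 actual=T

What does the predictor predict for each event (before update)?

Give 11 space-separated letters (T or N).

Answer: T T T T T T N T T N T

Derivation:
Ev 1: PC=1 idx=1 pred=T actual=N -> ctr[1]=2
Ev 2: PC=1 idx=1 pred=T actual=T -> ctr[1]=3
Ev 3: PC=6 idx=0 pred=T actual=T -> ctr[0]=3
Ev 4: PC=6 idx=0 pred=T actual=T -> ctr[0]=3
Ev 5: PC=6 idx=0 pred=T actual=N -> ctr[0]=2
Ev 6: PC=6 idx=0 pred=T actual=N -> ctr[0]=1
Ev 7: PC=6 idx=0 pred=N actual=N -> ctr[0]=0
Ev 8: PC=1 idx=1 pred=T actual=N -> ctr[1]=2
Ev 9: PC=1 idx=1 pred=T actual=T -> ctr[1]=3
Ev 10: PC=6 idx=0 pred=N actual=T -> ctr[0]=1
Ev 11: PC=1 idx=1 pred=T actual=T -> ctr[1]=3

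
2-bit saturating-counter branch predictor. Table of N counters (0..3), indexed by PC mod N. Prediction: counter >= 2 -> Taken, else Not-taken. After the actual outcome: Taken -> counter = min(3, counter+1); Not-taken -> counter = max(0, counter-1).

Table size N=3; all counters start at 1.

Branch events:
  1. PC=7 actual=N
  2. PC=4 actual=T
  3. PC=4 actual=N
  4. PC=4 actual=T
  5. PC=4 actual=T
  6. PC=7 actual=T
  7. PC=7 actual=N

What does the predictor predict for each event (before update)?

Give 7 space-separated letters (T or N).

Answer: N N N N N T T

Derivation:
Ev 1: PC=7 idx=1 pred=N actual=N -> ctr[1]=0
Ev 2: PC=4 idx=1 pred=N actual=T -> ctr[1]=1
Ev 3: PC=4 idx=1 pred=N actual=N -> ctr[1]=0
Ev 4: PC=4 idx=1 pred=N actual=T -> ctr[1]=1
Ev 5: PC=4 idx=1 pred=N actual=T -> ctr[1]=2
Ev 6: PC=7 idx=1 pred=T actual=T -> ctr[1]=3
Ev 7: PC=7 idx=1 pred=T actual=N -> ctr[1]=2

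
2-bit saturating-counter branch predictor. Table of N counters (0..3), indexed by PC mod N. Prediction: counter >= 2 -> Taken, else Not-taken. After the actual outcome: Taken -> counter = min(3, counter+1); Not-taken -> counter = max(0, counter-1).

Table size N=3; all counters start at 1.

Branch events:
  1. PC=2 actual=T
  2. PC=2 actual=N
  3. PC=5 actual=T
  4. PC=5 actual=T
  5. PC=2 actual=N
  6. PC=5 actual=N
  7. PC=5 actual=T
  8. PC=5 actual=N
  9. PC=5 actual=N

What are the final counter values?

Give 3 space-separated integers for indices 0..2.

Answer: 1 1 0

Derivation:
Ev 1: PC=2 idx=2 pred=N actual=T -> ctr[2]=2
Ev 2: PC=2 idx=2 pred=T actual=N -> ctr[2]=1
Ev 3: PC=5 idx=2 pred=N actual=T -> ctr[2]=2
Ev 4: PC=5 idx=2 pred=T actual=T -> ctr[2]=3
Ev 5: PC=2 idx=2 pred=T actual=N -> ctr[2]=2
Ev 6: PC=5 idx=2 pred=T actual=N -> ctr[2]=1
Ev 7: PC=5 idx=2 pred=N actual=T -> ctr[2]=2
Ev 8: PC=5 idx=2 pred=T actual=N -> ctr[2]=1
Ev 9: PC=5 idx=2 pred=N actual=N -> ctr[2]=0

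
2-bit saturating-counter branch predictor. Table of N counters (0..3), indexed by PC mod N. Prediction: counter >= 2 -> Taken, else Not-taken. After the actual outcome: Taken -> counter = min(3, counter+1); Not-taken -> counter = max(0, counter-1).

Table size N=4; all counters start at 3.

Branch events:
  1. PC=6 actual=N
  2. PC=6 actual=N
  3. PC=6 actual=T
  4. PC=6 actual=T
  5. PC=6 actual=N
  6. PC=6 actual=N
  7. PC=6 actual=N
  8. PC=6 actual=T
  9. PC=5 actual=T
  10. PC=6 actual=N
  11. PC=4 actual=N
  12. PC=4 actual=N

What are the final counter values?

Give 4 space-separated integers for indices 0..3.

Ev 1: PC=6 idx=2 pred=T actual=N -> ctr[2]=2
Ev 2: PC=6 idx=2 pred=T actual=N -> ctr[2]=1
Ev 3: PC=6 idx=2 pred=N actual=T -> ctr[2]=2
Ev 4: PC=6 idx=2 pred=T actual=T -> ctr[2]=3
Ev 5: PC=6 idx=2 pred=T actual=N -> ctr[2]=2
Ev 6: PC=6 idx=2 pred=T actual=N -> ctr[2]=1
Ev 7: PC=6 idx=2 pred=N actual=N -> ctr[2]=0
Ev 8: PC=6 idx=2 pred=N actual=T -> ctr[2]=1
Ev 9: PC=5 idx=1 pred=T actual=T -> ctr[1]=3
Ev 10: PC=6 idx=2 pred=N actual=N -> ctr[2]=0
Ev 11: PC=4 idx=0 pred=T actual=N -> ctr[0]=2
Ev 12: PC=4 idx=0 pred=T actual=N -> ctr[0]=1

Answer: 1 3 0 3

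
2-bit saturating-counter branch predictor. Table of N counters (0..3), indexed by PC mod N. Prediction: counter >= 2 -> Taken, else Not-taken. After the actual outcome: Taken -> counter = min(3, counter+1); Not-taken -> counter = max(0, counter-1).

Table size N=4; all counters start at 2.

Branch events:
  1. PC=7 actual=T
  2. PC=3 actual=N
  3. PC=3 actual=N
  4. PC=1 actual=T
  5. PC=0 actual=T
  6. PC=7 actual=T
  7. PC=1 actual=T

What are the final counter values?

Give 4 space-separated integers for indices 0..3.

Ev 1: PC=7 idx=3 pred=T actual=T -> ctr[3]=3
Ev 2: PC=3 idx=3 pred=T actual=N -> ctr[3]=2
Ev 3: PC=3 idx=3 pred=T actual=N -> ctr[3]=1
Ev 4: PC=1 idx=1 pred=T actual=T -> ctr[1]=3
Ev 5: PC=0 idx=0 pred=T actual=T -> ctr[0]=3
Ev 6: PC=7 idx=3 pred=N actual=T -> ctr[3]=2
Ev 7: PC=1 idx=1 pred=T actual=T -> ctr[1]=3

Answer: 3 3 2 2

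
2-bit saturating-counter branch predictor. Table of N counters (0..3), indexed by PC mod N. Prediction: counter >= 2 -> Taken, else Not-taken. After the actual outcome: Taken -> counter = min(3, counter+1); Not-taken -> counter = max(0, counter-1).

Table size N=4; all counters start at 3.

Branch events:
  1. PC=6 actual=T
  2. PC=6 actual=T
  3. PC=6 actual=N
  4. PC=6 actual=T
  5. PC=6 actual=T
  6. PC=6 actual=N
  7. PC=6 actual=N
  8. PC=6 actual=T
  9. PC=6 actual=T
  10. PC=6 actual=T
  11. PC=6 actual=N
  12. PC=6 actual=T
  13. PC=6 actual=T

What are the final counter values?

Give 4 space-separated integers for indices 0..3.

Ev 1: PC=6 idx=2 pred=T actual=T -> ctr[2]=3
Ev 2: PC=6 idx=2 pred=T actual=T -> ctr[2]=3
Ev 3: PC=6 idx=2 pred=T actual=N -> ctr[2]=2
Ev 4: PC=6 idx=2 pred=T actual=T -> ctr[2]=3
Ev 5: PC=6 idx=2 pred=T actual=T -> ctr[2]=3
Ev 6: PC=6 idx=2 pred=T actual=N -> ctr[2]=2
Ev 7: PC=6 idx=2 pred=T actual=N -> ctr[2]=1
Ev 8: PC=6 idx=2 pred=N actual=T -> ctr[2]=2
Ev 9: PC=6 idx=2 pred=T actual=T -> ctr[2]=3
Ev 10: PC=6 idx=2 pred=T actual=T -> ctr[2]=3
Ev 11: PC=6 idx=2 pred=T actual=N -> ctr[2]=2
Ev 12: PC=6 idx=2 pred=T actual=T -> ctr[2]=3
Ev 13: PC=6 idx=2 pred=T actual=T -> ctr[2]=3

Answer: 3 3 3 3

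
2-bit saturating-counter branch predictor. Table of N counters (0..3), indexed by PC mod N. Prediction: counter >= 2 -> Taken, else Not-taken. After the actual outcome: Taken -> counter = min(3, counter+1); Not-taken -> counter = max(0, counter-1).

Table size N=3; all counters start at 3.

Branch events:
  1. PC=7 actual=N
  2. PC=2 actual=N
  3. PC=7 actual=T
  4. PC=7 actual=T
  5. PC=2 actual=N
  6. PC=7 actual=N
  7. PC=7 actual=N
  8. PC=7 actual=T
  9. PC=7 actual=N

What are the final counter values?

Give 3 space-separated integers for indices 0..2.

Answer: 3 1 1

Derivation:
Ev 1: PC=7 idx=1 pred=T actual=N -> ctr[1]=2
Ev 2: PC=2 idx=2 pred=T actual=N -> ctr[2]=2
Ev 3: PC=7 idx=1 pred=T actual=T -> ctr[1]=3
Ev 4: PC=7 idx=1 pred=T actual=T -> ctr[1]=3
Ev 5: PC=2 idx=2 pred=T actual=N -> ctr[2]=1
Ev 6: PC=7 idx=1 pred=T actual=N -> ctr[1]=2
Ev 7: PC=7 idx=1 pred=T actual=N -> ctr[1]=1
Ev 8: PC=7 idx=1 pred=N actual=T -> ctr[1]=2
Ev 9: PC=7 idx=1 pred=T actual=N -> ctr[1]=1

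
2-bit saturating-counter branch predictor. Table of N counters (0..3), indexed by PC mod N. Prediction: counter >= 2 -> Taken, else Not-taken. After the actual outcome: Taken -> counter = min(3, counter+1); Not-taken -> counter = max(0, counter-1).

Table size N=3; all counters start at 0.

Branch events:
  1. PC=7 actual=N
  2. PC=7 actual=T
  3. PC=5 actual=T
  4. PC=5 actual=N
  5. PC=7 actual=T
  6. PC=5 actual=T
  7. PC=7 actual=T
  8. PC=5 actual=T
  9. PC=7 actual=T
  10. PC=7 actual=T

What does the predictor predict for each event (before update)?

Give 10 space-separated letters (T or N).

Answer: N N N N N N T N T T

Derivation:
Ev 1: PC=7 idx=1 pred=N actual=N -> ctr[1]=0
Ev 2: PC=7 idx=1 pred=N actual=T -> ctr[1]=1
Ev 3: PC=5 idx=2 pred=N actual=T -> ctr[2]=1
Ev 4: PC=5 idx=2 pred=N actual=N -> ctr[2]=0
Ev 5: PC=7 idx=1 pred=N actual=T -> ctr[1]=2
Ev 6: PC=5 idx=2 pred=N actual=T -> ctr[2]=1
Ev 7: PC=7 idx=1 pred=T actual=T -> ctr[1]=3
Ev 8: PC=5 idx=2 pred=N actual=T -> ctr[2]=2
Ev 9: PC=7 idx=1 pred=T actual=T -> ctr[1]=3
Ev 10: PC=7 idx=1 pred=T actual=T -> ctr[1]=3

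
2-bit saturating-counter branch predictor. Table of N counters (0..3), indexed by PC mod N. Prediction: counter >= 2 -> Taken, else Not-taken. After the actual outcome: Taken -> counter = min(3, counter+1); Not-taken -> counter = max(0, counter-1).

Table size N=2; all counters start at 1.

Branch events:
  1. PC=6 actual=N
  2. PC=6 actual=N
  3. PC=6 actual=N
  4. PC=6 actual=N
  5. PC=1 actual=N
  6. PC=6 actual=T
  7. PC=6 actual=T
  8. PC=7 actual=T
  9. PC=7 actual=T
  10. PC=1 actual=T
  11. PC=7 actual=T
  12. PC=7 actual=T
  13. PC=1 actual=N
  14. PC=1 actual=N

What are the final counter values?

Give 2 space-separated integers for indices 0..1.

Answer: 2 1

Derivation:
Ev 1: PC=6 idx=0 pred=N actual=N -> ctr[0]=0
Ev 2: PC=6 idx=0 pred=N actual=N -> ctr[0]=0
Ev 3: PC=6 idx=0 pred=N actual=N -> ctr[0]=0
Ev 4: PC=6 idx=0 pred=N actual=N -> ctr[0]=0
Ev 5: PC=1 idx=1 pred=N actual=N -> ctr[1]=0
Ev 6: PC=6 idx=0 pred=N actual=T -> ctr[0]=1
Ev 7: PC=6 idx=0 pred=N actual=T -> ctr[0]=2
Ev 8: PC=7 idx=1 pred=N actual=T -> ctr[1]=1
Ev 9: PC=7 idx=1 pred=N actual=T -> ctr[1]=2
Ev 10: PC=1 idx=1 pred=T actual=T -> ctr[1]=3
Ev 11: PC=7 idx=1 pred=T actual=T -> ctr[1]=3
Ev 12: PC=7 idx=1 pred=T actual=T -> ctr[1]=3
Ev 13: PC=1 idx=1 pred=T actual=N -> ctr[1]=2
Ev 14: PC=1 idx=1 pred=T actual=N -> ctr[1]=1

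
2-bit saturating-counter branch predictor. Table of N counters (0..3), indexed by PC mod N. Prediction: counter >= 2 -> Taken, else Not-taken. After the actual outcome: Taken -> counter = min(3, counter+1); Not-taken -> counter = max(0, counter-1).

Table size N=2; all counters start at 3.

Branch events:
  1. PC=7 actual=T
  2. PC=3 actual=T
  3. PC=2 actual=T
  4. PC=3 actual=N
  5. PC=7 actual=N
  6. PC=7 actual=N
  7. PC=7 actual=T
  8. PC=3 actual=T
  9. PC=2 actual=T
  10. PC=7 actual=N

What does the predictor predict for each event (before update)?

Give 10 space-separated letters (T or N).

Answer: T T T T T N N N T T

Derivation:
Ev 1: PC=7 idx=1 pred=T actual=T -> ctr[1]=3
Ev 2: PC=3 idx=1 pred=T actual=T -> ctr[1]=3
Ev 3: PC=2 idx=0 pred=T actual=T -> ctr[0]=3
Ev 4: PC=3 idx=1 pred=T actual=N -> ctr[1]=2
Ev 5: PC=7 idx=1 pred=T actual=N -> ctr[1]=1
Ev 6: PC=7 idx=1 pred=N actual=N -> ctr[1]=0
Ev 7: PC=7 idx=1 pred=N actual=T -> ctr[1]=1
Ev 8: PC=3 idx=1 pred=N actual=T -> ctr[1]=2
Ev 9: PC=2 idx=0 pred=T actual=T -> ctr[0]=3
Ev 10: PC=7 idx=1 pred=T actual=N -> ctr[1]=1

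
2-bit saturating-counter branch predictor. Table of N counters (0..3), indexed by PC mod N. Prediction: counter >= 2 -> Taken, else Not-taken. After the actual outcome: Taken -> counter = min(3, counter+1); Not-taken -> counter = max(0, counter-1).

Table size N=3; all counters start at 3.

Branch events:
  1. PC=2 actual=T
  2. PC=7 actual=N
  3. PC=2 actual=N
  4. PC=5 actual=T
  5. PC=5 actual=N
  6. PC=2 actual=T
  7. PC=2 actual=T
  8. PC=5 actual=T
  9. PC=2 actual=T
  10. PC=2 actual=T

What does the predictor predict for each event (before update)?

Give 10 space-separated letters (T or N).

Ev 1: PC=2 idx=2 pred=T actual=T -> ctr[2]=3
Ev 2: PC=7 idx=1 pred=T actual=N -> ctr[1]=2
Ev 3: PC=2 idx=2 pred=T actual=N -> ctr[2]=2
Ev 4: PC=5 idx=2 pred=T actual=T -> ctr[2]=3
Ev 5: PC=5 idx=2 pred=T actual=N -> ctr[2]=2
Ev 6: PC=2 idx=2 pred=T actual=T -> ctr[2]=3
Ev 7: PC=2 idx=2 pred=T actual=T -> ctr[2]=3
Ev 8: PC=5 idx=2 pred=T actual=T -> ctr[2]=3
Ev 9: PC=2 idx=2 pred=T actual=T -> ctr[2]=3
Ev 10: PC=2 idx=2 pred=T actual=T -> ctr[2]=3

Answer: T T T T T T T T T T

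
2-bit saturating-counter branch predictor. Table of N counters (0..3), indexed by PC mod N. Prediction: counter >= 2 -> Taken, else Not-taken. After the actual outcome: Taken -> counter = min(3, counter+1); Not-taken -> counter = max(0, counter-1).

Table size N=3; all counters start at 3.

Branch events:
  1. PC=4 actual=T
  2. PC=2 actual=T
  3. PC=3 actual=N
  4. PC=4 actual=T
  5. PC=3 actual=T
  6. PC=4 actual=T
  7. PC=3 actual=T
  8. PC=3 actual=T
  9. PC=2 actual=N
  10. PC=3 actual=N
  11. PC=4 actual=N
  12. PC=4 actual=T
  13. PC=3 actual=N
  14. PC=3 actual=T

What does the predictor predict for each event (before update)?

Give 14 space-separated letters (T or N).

Answer: T T T T T T T T T T T T T N

Derivation:
Ev 1: PC=4 idx=1 pred=T actual=T -> ctr[1]=3
Ev 2: PC=2 idx=2 pred=T actual=T -> ctr[2]=3
Ev 3: PC=3 idx=0 pred=T actual=N -> ctr[0]=2
Ev 4: PC=4 idx=1 pred=T actual=T -> ctr[1]=3
Ev 5: PC=3 idx=0 pred=T actual=T -> ctr[0]=3
Ev 6: PC=4 idx=1 pred=T actual=T -> ctr[1]=3
Ev 7: PC=3 idx=0 pred=T actual=T -> ctr[0]=3
Ev 8: PC=3 idx=0 pred=T actual=T -> ctr[0]=3
Ev 9: PC=2 idx=2 pred=T actual=N -> ctr[2]=2
Ev 10: PC=3 idx=0 pred=T actual=N -> ctr[0]=2
Ev 11: PC=4 idx=1 pred=T actual=N -> ctr[1]=2
Ev 12: PC=4 idx=1 pred=T actual=T -> ctr[1]=3
Ev 13: PC=3 idx=0 pred=T actual=N -> ctr[0]=1
Ev 14: PC=3 idx=0 pred=N actual=T -> ctr[0]=2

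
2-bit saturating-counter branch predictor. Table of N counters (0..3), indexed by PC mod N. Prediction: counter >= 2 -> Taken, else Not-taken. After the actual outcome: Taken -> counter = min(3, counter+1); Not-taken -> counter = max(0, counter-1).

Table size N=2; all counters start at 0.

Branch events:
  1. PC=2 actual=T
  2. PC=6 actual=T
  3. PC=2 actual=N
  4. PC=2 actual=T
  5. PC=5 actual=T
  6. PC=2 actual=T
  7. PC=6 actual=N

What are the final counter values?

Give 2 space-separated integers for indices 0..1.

Ev 1: PC=2 idx=0 pred=N actual=T -> ctr[0]=1
Ev 2: PC=6 idx=0 pred=N actual=T -> ctr[0]=2
Ev 3: PC=2 idx=0 pred=T actual=N -> ctr[0]=1
Ev 4: PC=2 idx=0 pred=N actual=T -> ctr[0]=2
Ev 5: PC=5 idx=1 pred=N actual=T -> ctr[1]=1
Ev 6: PC=2 idx=0 pred=T actual=T -> ctr[0]=3
Ev 7: PC=6 idx=0 pred=T actual=N -> ctr[0]=2

Answer: 2 1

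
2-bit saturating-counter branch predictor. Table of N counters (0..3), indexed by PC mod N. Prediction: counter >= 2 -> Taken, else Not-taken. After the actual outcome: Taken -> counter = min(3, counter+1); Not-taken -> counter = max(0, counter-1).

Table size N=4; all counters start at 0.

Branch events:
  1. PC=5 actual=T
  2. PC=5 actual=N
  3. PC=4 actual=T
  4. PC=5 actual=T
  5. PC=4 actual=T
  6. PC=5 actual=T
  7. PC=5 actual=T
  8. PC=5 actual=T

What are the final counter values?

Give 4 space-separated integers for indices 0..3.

Ev 1: PC=5 idx=1 pred=N actual=T -> ctr[1]=1
Ev 2: PC=5 idx=1 pred=N actual=N -> ctr[1]=0
Ev 3: PC=4 idx=0 pred=N actual=T -> ctr[0]=1
Ev 4: PC=5 idx=1 pred=N actual=T -> ctr[1]=1
Ev 5: PC=4 idx=0 pred=N actual=T -> ctr[0]=2
Ev 6: PC=5 idx=1 pred=N actual=T -> ctr[1]=2
Ev 7: PC=5 idx=1 pred=T actual=T -> ctr[1]=3
Ev 8: PC=5 idx=1 pred=T actual=T -> ctr[1]=3

Answer: 2 3 0 0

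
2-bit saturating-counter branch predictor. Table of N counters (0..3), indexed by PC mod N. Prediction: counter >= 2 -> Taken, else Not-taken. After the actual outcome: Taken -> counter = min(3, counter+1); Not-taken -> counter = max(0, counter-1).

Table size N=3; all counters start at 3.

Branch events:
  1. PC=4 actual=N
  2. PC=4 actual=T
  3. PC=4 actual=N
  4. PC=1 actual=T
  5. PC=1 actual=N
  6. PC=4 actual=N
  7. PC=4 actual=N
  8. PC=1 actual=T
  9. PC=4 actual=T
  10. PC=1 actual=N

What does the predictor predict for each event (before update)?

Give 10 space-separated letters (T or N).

Answer: T T T T T T N N N T

Derivation:
Ev 1: PC=4 idx=1 pred=T actual=N -> ctr[1]=2
Ev 2: PC=4 idx=1 pred=T actual=T -> ctr[1]=3
Ev 3: PC=4 idx=1 pred=T actual=N -> ctr[1]=2
Ev 4: PC=1 idx=1 pred=T actual=T -> ctr[1]=3
Ev 5: PC=1 idx=1 pred=T actual=N -> ctr[1]=2
Ev 6: PC=4 idx=1 pred=T actual=N -> ctr[1]=1
Ev 7: PC=4 idx=1 pred=N actual=N -> ctr[1]=0
Ev 8: PC=1 idx=1 pred=N actual=T -> ctr[1]=1
Ev 9: PC=4 idx=1 pred=N actual=T -> ctr[1]=2
Ev 10: PC=1 idx=1 pred=T actual=N -> ctr[1]=1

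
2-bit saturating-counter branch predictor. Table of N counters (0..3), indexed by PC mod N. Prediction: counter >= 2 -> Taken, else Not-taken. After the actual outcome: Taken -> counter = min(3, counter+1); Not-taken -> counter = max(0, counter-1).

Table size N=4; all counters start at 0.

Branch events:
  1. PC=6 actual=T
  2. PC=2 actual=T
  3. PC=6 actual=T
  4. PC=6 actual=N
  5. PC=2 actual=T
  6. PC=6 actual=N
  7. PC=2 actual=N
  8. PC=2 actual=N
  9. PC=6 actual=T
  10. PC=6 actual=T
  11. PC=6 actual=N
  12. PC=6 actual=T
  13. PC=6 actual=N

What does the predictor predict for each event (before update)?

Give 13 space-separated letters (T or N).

Ev 1: PC=6 idx=2 pred=N actual=T -> ctr[2]=1
Ev 2: PC=2 idx=2 pred=N actual=T -> ctr[2]=2
Ev 3: PC=6 idx=2 pred=T actual=T -> ctr[2]=3
Ev 4: PC=6 idx=2 pred=T actual=N -> ctr[2]=2
Ev 5: PC=2 idx=2 pred=T actual=T -> ctr[2]=3
Ev 6: PC=6 idx=2 pred=T actual=N -> ctr[2]=2
Ev 7: PC=2 idx=2 pred=T actual=N -> ctr[2]=1
Ev 8: PC=2 idx=2 pred=N actual=N -> ctr[2]=0
Ev 9: PC=6 idx=2 pred=N actual=T -> ctr[2]=1
Ev 10: PC=6 idx=2 pred=N actual=T -> ctr[2]=2
Ev 11: PC=6 idx=2 pred=T actual=N -> ctr[2]=1
Ev 12: PC=6 idx=2 pred=N actual=T -> ctr[2]=2
Ev 13: PC=6 idx=2 pred=T actual=N -> ctr[2]=1

Answer: N N T T T T T N N N T N T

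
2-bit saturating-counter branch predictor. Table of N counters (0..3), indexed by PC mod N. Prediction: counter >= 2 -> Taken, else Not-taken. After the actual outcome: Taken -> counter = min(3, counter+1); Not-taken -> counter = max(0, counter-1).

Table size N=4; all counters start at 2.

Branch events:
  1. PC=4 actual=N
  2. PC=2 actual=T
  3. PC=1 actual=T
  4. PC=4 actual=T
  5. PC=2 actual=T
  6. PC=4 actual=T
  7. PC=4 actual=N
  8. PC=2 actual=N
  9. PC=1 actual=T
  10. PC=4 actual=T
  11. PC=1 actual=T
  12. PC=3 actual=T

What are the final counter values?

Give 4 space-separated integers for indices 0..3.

Answer: 3 3 2 3

Derivation:
Ev 1: PC=4 idx=0 pred=T actual=N -> ctr[0]=1
Ev 2: PC=2 idx=2 pred=T actual=T -> ctr[2]=3
Ev 3: PC=1 idx=1 pred=T actual=T -> ctr[1]=3
Ev 4: PC=4 idx=0 pred=N actual=T -> ctr[0]=2
Ev 5: PC=2 idx=2 pred=T actual=T -> ctr[2]=3
Ev 6: PC=4 idx=0 pred=T actual=T -> ctr[0]=3
Ev 7: PC=4 idx=0 pred=T actual=N -> ctr[0]=2
Ev 8: PC=2 idx=2 pred=T actual=N -> ctr[2]=2
Ev 9: PC=1 idx=1 pred=T actual=T -> ctr[1]=3
Ev 10: PC=4 idx=0 pred=T actual=T -> ctr[0]=3
Ev 11: PC=1 idx=1 pred=T actual=T -> ctr[1]=3
Ev 12: PC=3 idx=3 pred=T actual=T -> ctr[3]=3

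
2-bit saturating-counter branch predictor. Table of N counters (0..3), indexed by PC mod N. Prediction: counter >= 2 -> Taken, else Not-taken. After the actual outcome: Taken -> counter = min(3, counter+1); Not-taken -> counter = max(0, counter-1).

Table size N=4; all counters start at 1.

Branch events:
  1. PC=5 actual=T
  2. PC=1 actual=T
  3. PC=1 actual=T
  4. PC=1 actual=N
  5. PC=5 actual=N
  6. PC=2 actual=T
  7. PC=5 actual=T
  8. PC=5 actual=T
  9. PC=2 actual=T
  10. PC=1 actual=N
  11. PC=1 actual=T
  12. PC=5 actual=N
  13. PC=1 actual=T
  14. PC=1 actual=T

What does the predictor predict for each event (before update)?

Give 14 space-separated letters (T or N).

Answer: N T T T T N N T T T T T T T

Derivation:
Ev 1: PC=5 idx=1 pred=N actual=T -> ctr[1]=2
Ev 2: PC=1 idx=1 pred=T actual=T -> ctr[1]=3
Ev 3: PC=1 idx=1 pred=T actual=T -> ctr[1]=3
Ev 4: PC=1 idx=1 pred=T actual=N -> ctr[1]=2
Ev 5: PC=5 idx=1 pred=T actual=N -> ctr[1]=1
Ev 6: PC=2 idx=2 pred=N actual=T -> ctr[2]=2
Ev 7: PC=5 idx=1 pred=N actual=T -> ctr[1]=2
Ev 8: PC=5 idx=1 pred=T actual=T -> ctr[1]=3
Ev 9: PC=2 idx=2 pred=T actual=T -> ctr[2]=3
Ev 10: PC=1 idx=1 pred=T actual=N -> ctr[1]=2
Ev 11: PC=1 idx=1 pred=T actual=T -> ctr[1]=3
Ev 12: PC=5 idx=1 pred=T actual=N -> ctr[1]=2
Ev 13: PC=1 idx=1 pred=T actual=T -> ctr[1]=3
Ev 14: PC=1 idx=1 pred=T actual=T -> ctr[1]=3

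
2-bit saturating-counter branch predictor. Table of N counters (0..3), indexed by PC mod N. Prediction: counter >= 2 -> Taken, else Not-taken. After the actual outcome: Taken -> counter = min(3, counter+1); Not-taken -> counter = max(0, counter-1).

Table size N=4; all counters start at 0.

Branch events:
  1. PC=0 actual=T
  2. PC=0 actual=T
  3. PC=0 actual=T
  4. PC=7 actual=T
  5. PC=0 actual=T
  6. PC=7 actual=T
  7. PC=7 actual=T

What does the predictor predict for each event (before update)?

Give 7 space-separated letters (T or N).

Answer: N N T N T N T

Derivation:
Ev 1: PC=0 idx=0 pred=N actual=T -> ctr[0]=1
Ev 2: PC=0 idx=0 pred=N actual=T -> ctr[0]=2
Ev 3: PC=0 idx=0 pred=T actual=T -> ctr[0]=3
Ev 4: PC=7 idx=3 pred=N actual=T -> ctr[3]=1
Ev 5: PC=0 idx=0 pred=T actual=T -> ctr[0]=3
Ev 6: PC=7 idx=3 pred=N actual=T -> ctr[3]=2
Ev 7: PC=7 idx=3 pred=T actual=T -> ctr[3]=3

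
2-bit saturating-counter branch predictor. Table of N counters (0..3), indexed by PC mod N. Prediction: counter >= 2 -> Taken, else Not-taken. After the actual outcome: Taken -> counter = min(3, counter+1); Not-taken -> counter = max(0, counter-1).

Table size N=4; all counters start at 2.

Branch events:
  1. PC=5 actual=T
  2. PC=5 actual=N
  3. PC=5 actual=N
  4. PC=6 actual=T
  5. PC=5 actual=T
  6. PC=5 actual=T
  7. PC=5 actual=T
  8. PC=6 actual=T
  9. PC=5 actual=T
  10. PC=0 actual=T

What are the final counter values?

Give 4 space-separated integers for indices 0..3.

Answer: 3 3 3 2

Derivation:
Ev 1: PC=5 idx=1 pred=T actual=T -> ctr[1]=3
Ev 2: PC=5 idx=1 pred=T actual=N -> ctr[1]=2
Ev 3: PC=5 idx=1 pred=T actual=N -> ctr[1]=1
Ev 4: PC=6 idx=2 pred=T actual=T -> ctr[2]=3
Ev 5: PC=5 idx=1 pred=N actual=T -> ctr[1]=2
Ev 6: PC=5 idx=1 pred=T actual=T -> ctr[1]=3
Ev 7: PC=5 idx=1 pred=T actual=T -> ctr[1]=3
Ev 8: PC=6 idx=2 pred=T actual=T -> ctr[2]=3
Ev 9: PC=5 idx=1 pred=T actual=T -> ctr[1]=3
Ev 10: PC=0 idx=0 pred=T actual=T -> ctr[0]=3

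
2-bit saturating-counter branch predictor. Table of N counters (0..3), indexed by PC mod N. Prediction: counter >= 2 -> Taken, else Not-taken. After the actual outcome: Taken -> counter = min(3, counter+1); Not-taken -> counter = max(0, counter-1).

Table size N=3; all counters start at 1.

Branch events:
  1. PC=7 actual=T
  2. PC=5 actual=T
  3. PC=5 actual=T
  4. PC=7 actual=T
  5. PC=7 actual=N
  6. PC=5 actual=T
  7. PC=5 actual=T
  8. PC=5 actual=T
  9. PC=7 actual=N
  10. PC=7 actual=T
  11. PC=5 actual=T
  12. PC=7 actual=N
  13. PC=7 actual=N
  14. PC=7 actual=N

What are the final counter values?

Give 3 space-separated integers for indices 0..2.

Answer: 1 0 3

Derivation:
Ev 1: PC=7 idx=1 pred=N actual=T -> ctr[1]=2
Ev 2: PC=5 idx=2 pred=N actual=T -> ctr[2]=2
Ev 3: PC=5 idx=2 pred=T actual=T -> ctr[2]=3
Ev 4: PC=7 idx=1 pred=T actual=T -> ctr[1]=3
Ev 5: PC=7 idx=1 pred=T actual=N -> ctr[1]=2
Ev 6: PC=5 idx=2 pred=T actual=T -> ctr[2]=3
Ev 7: PC=5 idx=2 pred=T actual=T -> ctr[2]=3
Ev 8: PC=5 idx=2 pred=T actual=T -> ctr[2]=3
Ev 9: PC=7 idx=1 pred=T actual=N -> ctr[1]=1
Ev 10: PC=7 idx=1 pred=N actual=T -> ctr[1]=2
Ev 11: PC=5 idx=2 pred=T actual=T -> ctr[2]=3
Ev 12: PC=7 idx=1 pred=T actual=N -> ctr[1]=1
Ev 13: PC=7 idx=1 pred=N actual=N -> ctr[1]=0
Ev 14: PC=7 idx=1 pred=N actual=N -> ctr[1]=0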